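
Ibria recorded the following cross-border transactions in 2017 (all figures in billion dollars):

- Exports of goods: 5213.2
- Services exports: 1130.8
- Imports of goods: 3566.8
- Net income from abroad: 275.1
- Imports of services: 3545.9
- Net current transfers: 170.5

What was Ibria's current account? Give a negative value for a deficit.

Goods balance = 5213.2 - 3566.8 = 1646.4
Services balance = 1130.8 - 3545.9 = -2415.1
Trade balance (goods + services) = 1646.4 + (-2415.1) = -768.7
Net primary income = 275.1
Net secondary income = 170.5
Current account = -768.7 + 275.1 + 170.5 = -323.1

-323.1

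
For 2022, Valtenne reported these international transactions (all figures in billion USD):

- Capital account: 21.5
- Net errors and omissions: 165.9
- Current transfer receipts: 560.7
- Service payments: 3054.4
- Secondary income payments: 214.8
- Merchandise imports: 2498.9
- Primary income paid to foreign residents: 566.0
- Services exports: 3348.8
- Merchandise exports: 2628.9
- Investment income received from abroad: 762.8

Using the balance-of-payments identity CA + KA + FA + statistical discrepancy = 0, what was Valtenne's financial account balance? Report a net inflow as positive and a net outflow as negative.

-1154.5

Goods balance = 2628.9 - 2498.9 = 130.0
Services balance = 3348.8 - 3054.4 = 294.4
Trade balance (goods + services) = 130.0 + 294.4 = 424.4
Net primary income = 762.8 - 566.0 = 196.8
Net secondary income = 560.7 - 214.8 = 345.9
Current account = 424.4 + 196.8 + 345.9 = 967.1
Financial account = -(967.1 + 21.5 + 165.9) = -1154.5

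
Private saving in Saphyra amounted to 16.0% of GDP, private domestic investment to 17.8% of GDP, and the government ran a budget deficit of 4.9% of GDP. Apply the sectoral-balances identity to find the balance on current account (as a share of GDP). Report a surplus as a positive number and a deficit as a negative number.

By the sectoral-balances identity, CA = (S_private - I) + (T - G).
Private balance = 16.0 - 17.8 = -1.8
Government balance (T - G) = -4.9
CA = -1.8 + (-4.9) = -6.7

-6.7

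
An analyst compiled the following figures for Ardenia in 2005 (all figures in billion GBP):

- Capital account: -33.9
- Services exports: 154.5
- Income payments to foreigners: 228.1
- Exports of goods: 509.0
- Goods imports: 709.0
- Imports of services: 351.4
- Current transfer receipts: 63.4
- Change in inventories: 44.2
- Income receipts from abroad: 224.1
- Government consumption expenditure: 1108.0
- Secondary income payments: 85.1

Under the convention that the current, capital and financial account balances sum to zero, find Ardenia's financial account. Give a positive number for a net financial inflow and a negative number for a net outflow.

Goods balance = 509.0 - 709.0 = -200.0
Services balance = 154.5 - 351.4 = -196.9
Trade balance (goods + services) = -200.0 + (-196.9) = -396.9
Net primary income = 224.1 - 228.1 = -4.0
Net secondary income = 63.4 - 85.1 = -21.7
Current account = -396.9 + (-4.0) + (-21.7) = -422.6
Financial account = -(-422.6 + (-33.9)) = 456.5

456.5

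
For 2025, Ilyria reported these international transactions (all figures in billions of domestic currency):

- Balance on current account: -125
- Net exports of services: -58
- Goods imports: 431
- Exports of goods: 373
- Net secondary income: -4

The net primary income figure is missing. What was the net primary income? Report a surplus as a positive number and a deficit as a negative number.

Current account = goods balance + services balance + net primary income + net secondary income
Sum of the known components = -120
Net primary income = CA - (known components) = -125 - (-120) = -5

-5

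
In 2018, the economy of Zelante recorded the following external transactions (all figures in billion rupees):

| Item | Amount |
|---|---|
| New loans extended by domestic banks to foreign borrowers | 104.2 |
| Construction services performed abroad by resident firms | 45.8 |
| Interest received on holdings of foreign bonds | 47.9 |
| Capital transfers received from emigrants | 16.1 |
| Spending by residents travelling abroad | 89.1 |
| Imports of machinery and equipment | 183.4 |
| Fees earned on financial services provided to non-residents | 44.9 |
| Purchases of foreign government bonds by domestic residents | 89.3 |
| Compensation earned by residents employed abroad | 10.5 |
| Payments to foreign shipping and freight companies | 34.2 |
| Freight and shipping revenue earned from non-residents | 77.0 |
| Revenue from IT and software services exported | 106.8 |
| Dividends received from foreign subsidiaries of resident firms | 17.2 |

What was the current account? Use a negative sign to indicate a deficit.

Goods: -183.4
Services: 44.9 - 34.2 + 77.0 - 89.1 + 45.8 + 106.8 = 151.2
Primary income: 17.2 + 47.9 + 10.5 = 75.6
Current account = (-183.4) + 151.2 + 75.6 = 43.4
(Excluded from the current account — financial account: new loans extended by domestic banks to foreign borrowers 104.2, purchases of foreign government bonds by domestic residents 89.3; capital account: capital transfers received from emigrants 16.1.)

43.4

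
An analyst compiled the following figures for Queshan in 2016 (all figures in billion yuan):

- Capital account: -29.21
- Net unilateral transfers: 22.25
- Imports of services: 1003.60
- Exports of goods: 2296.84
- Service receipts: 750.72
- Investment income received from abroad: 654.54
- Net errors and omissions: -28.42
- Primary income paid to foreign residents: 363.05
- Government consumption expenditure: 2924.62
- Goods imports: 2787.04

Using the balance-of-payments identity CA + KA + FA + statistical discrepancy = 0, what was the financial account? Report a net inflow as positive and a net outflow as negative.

Goods balance = 2296.84 - 2787.04 = -490.20
Services balance = 750.72 - 1003.60 = -252.88
Trade balance (goods + services) = -490.20 + (-252.88) = -743.08
Net primary income = 654.54 - 363.05 = 291.49
Net secondary income = 22.25
Current account = -743.08 + 291.49 + 22.25 = -429.34
Financial account = -(-429.34 + (-29.21) + (-28.42)) = 486.97

486.97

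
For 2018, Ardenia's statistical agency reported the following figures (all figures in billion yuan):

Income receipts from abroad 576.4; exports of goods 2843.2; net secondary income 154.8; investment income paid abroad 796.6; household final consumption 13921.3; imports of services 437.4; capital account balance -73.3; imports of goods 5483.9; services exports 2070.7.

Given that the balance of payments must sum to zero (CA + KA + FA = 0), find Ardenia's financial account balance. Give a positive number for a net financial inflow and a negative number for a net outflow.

1146.1

Goods balance = 2843.2 - 5483.9 = -2640.7
Services balance = 2070.7 - 437.4 = 1633.3
Trade balance (goods + services) = -2640.7 + 1633.3 = -1007.4
Net primary income = 576.4 - 796.6 = -220.2
Net secondary income = 154.8
Current account = -1007.4 + (-220.2) + 154.8 = -1072.8
Financial account = -(-1072.8 + (-73.3)) = 1146.1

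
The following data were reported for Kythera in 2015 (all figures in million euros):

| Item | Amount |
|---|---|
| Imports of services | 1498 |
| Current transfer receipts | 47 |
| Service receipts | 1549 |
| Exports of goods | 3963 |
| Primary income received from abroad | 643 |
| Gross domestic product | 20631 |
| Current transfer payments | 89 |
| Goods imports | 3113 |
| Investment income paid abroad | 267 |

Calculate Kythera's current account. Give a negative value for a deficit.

1235

Goods balance = 3963 - 3113 = 850
Services balance = 1549 - 1498 = 51
Trade balance (goods + services) = 850 + 51 = 901
Net primary income = 643 - 267 = 376
Net secondary income = 47 - 89 = -42
Current account = 901 + 376 + (-42) = 1235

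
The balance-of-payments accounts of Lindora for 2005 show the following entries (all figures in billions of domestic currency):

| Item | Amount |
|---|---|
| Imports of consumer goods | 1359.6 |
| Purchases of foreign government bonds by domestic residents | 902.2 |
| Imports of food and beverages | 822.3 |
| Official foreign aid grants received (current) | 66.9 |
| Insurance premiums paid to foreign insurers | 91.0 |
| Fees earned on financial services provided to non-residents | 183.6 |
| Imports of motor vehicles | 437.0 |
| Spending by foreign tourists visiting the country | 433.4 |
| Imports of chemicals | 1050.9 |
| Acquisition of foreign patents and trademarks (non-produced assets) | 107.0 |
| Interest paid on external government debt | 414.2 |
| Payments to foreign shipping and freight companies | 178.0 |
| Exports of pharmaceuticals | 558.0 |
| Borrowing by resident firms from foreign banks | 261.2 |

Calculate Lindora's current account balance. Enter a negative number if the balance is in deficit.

-3111.1

Goods: 558.0 - 437.0 - 822.3 - 1359.6 - 1050.9 = -3111.8
Services: 433.4 - 91.0 - 178.0 + 183.6 = 348.0
Primary income: -414.2
Secondary income: 66.9
Current account = (-3111.8) + 348.0 + (-414.2) + 66.9 = -3111.1
(Excluded from the current account — financial account: purchases of foreign government bonds by domestic residents 902.2, borrowing by resident firms from foreign banks 261.2; capital account: acquisition of foreign patents and trademarks (non-produced assets) 107.0.)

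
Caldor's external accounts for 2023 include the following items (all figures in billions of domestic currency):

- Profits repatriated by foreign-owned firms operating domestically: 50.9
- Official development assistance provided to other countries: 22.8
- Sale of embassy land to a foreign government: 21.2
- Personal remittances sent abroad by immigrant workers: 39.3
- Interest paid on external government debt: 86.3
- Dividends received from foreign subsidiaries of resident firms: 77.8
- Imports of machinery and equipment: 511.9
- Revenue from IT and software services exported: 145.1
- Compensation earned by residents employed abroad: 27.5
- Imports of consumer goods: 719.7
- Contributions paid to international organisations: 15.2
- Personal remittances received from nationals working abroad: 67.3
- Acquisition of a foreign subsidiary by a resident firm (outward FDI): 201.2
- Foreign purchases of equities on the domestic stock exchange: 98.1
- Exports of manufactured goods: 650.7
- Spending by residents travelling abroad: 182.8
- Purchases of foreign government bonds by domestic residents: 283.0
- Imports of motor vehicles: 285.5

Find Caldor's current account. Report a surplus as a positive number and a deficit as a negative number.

-946.0

Goods: -511.9 + 650.7 - 285.5 - 719.7 = -866.4
Services: -182.8 + 145.1 = -37.7
Primary income: -50.9 - 86.3 + 77.8 + 27.5 = -31.9
Secondary income: -15.2 + 67.3 - 39.3 - 22.8 = -10.0
Current account = (-866.4) + (-37.7) + (-31.9) + (-10.0) = -946.0
(Excluded from the current account — capital account: sale of embassy land to a foreign government 21.2; financial account: acquisition of a foreign subsidiary by a resident firm (outward FDI) 201.2, foreign purchases of equities on the domestic stock exchange 98.1, purchases of foreign government bonds by domestic residents 283.0.)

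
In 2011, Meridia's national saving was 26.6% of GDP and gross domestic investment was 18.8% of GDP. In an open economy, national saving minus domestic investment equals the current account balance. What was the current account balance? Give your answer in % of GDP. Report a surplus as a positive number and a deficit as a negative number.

7.8

CA = S - I = 26.6 - 18.8 = 7.8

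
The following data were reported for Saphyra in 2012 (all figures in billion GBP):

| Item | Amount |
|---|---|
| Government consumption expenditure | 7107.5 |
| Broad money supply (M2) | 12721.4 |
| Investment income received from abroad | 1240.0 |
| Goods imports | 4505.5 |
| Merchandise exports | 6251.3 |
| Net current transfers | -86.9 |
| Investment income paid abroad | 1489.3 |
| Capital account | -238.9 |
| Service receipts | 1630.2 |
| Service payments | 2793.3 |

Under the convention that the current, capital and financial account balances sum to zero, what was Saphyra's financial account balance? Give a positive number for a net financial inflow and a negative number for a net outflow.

-7.6

Goods balance = 6251.3 - 4505.5 = 1745.8
Services balance = 1630.2 - 2793.3 = -1163.1
Trade balance (goods + services) = 1745.8 + (-1163.1) = 582.7
Net primary income = 1240.0 - 1489.3 = -249.3
Net secondary income = -86.9
Current account = 582.7 + (-249.3) + (-86.9) = 246.5
Financial account = -(246.5 + (-238.9)) = -7.6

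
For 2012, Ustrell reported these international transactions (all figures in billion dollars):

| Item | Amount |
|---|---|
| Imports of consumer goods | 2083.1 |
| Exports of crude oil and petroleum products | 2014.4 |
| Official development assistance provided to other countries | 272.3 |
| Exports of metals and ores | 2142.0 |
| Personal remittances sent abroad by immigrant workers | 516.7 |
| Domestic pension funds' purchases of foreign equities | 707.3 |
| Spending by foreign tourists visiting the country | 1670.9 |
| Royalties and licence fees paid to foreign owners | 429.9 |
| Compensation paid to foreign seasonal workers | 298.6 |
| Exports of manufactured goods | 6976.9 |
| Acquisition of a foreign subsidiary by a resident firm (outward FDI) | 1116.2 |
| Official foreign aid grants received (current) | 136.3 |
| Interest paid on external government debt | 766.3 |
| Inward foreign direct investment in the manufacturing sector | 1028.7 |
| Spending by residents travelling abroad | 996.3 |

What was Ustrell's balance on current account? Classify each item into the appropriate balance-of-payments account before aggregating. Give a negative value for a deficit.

7577.3

Goods: 6976.9 - 2083.1 + 2014.4 + 2142.0 = 9050.2
Services: -429.9 - 996.3 + 1670.9 = 244.7
Primary income: -766.3 - 298.6 = -1064.9
Secondary income: -516.7 + 136.3 - 272.3 = -652.7
Current account = 9050.2 + 244.7 + (-1064.9) + (-652.7) = 7577.3
(Excluded from the current account — financial account: domestic pension funds' purchases of foreign equities 707.3, acquisition of a foreign subsidiary by a resident firm (outward FDI) 1116.2, inward foreign direct investment in the manufacturing sector 1028.7.)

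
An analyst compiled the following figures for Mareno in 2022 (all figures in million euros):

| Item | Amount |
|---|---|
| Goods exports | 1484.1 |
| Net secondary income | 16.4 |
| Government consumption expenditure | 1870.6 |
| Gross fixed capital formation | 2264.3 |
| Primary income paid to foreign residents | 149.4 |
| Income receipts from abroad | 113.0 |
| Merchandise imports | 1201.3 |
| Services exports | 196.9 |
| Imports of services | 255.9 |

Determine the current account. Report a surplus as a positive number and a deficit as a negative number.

Goods balance = 1484.1 - 1201.3 = 282.8
Services balance = 196.9 - 255.9 = -59.0
Trade balance (goods + services) = 282.8 + (-59.0) = 223.8
Net primary income = 113.0 - 149.4 = -36.4
Net secondary income = 16.4
Current account = 223.8 + (-36.4) + 16.4 = 203.8

203.8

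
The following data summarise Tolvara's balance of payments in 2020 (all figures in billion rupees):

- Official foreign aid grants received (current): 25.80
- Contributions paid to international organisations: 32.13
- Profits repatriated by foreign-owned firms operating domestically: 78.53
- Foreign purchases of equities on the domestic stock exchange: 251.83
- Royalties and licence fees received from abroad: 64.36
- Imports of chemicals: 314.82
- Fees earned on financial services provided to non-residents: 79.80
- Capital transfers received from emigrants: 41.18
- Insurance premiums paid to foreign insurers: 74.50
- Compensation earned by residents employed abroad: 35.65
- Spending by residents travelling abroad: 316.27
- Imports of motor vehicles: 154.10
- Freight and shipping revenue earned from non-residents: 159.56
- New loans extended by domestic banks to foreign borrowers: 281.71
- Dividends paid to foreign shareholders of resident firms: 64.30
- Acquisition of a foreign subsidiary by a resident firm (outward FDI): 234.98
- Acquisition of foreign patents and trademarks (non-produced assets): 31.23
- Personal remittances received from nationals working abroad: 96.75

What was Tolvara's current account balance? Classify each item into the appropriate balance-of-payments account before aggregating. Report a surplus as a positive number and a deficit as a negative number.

Goods: -154.10 - 314.82 = -468.92
Services: -316.27 - 74.50 + 79.80 + 159.56 + 64.36 = -87.05
Primary income: -64.30 - 78.53 + 35.65 = -107.18
Secondary income: 25.80 + 96.75 - 32.13 = 90.42
Current account = (-468.92) + (-87.05) + (-107.18) + 90.42 = -572.73
(Excluded from the current account — financial account: foreign purchases of equities on the domestic stock exchange 251.83, new loans extended by domestic banks to foreign borrowers 281.71, acquisition of a foreign subsidiary by a resident firm (outward FDI) 234.98; capital account: capital transfers received from emigrants 41.18, acquisition of foreign patents and trademarks (non-produced assets) 31.23.)

-572.73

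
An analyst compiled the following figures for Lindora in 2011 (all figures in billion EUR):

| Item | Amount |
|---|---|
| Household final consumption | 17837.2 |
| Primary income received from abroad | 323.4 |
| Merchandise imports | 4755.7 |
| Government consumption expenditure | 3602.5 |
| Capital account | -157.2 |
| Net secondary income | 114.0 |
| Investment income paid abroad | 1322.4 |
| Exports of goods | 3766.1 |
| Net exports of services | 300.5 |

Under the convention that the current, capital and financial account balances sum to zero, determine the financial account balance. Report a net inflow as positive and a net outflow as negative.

1731.3

Goods balance = 3766.1 - 4755.7 = -989.6
Services balance = 300.5
Trade balance (goods + services) = -989.6 + 300.5 = -689.1
Net primary income = 323.4 - 1322.4 = -999.0
Net secondary income = 114.0
Current account = -689.1 + (-999.0) + 114.0 = -1574.1
Financial account = -(-1574.1 + (-157.2)) = 1731.3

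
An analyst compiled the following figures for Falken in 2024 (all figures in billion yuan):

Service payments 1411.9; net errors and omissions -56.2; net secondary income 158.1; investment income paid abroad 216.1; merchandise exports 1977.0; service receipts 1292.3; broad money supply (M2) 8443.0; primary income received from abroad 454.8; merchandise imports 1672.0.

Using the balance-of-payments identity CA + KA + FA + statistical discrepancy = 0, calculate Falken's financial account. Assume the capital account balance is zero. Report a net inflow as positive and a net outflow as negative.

-526.0

Goods balance = 1977.0 - 1672.0 = 305.0
Services balance = 1292.3 - 1411.9 = -119.6
Trade balance (goods + services) = 305.0 + (-119.6) = 185.4
Net primary income = 454.8 - 216.1 = 238.7
Net secondary income = 158.1
Current account = 185.4 + 238.7 + 158.1 = 582.2
Financial account = -(582.2 + (-56.2)) = -526.0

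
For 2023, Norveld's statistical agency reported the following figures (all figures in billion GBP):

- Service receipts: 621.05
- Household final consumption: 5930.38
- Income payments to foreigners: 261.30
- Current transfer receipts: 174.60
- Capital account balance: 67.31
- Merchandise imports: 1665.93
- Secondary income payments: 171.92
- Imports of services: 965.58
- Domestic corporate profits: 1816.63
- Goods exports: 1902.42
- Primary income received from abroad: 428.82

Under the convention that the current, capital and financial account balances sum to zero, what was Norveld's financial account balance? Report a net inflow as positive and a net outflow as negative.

-129.47

Goods balance = 1902.42 - 1665.93 = 236.49
Services balance = 621.05 - 965.58 = -344.53
Trade balance (goods + services) = 236.49 + (-344.53) = -108.04
Net primary income = 428.82 - 261.30 = 167.52
Net secondary income = 174.60 - 171.92 = 2.68
Current account = -108.04 + 167.52 + 2.68 = 62.16
Financial account = -(62.16 + 67.31) = -129.47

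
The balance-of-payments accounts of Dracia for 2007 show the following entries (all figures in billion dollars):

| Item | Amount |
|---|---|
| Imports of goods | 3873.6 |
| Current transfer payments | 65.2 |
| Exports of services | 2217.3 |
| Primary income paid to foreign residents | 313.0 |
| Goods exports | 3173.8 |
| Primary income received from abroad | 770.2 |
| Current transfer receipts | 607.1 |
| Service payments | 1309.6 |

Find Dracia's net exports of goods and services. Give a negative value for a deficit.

207.9

Goods balance = 3173.8 - 3873.6 = -699.8
Services balance = 2217.3 - 1309.6 = 907.7
Trade balance (goods + services) = -699.8 + 907.7 = 207.9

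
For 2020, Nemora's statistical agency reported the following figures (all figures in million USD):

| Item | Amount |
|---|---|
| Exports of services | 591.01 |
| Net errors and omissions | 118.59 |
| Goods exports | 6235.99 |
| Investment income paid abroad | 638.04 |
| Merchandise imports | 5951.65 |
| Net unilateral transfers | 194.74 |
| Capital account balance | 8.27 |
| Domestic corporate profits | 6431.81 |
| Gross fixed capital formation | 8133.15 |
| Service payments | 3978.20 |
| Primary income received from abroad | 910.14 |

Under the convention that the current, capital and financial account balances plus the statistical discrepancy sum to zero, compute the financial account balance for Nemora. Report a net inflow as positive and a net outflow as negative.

2509.15

Goods balance = 6235.99 - 5951.65 = 284.34
Services balance = 591.01 - 3978.20 = -3387.19
Trade balance (goods + services) = 284.34 + (-3387.19) = -3102.85
Net primary income = 910.14 - 638.04 = 272.10
Net secondary income = 194.74
Current account = -3102.85 + 272.10 + 194.74 = -2636.01
Financial account = -(-2636.01 + 8.27 + 118.59) = 2509.15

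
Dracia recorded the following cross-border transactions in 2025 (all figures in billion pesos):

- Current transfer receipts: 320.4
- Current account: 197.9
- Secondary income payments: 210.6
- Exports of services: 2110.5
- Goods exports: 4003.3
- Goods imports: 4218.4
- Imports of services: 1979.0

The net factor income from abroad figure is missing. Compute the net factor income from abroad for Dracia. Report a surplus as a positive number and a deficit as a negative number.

171.7

Current account = goods balance + services balance + net primary income + net secondary income
Sum of the known components = 26.2
Net factor income from abroad = CA - (known components) = 197.9 - 26.2 = 171.7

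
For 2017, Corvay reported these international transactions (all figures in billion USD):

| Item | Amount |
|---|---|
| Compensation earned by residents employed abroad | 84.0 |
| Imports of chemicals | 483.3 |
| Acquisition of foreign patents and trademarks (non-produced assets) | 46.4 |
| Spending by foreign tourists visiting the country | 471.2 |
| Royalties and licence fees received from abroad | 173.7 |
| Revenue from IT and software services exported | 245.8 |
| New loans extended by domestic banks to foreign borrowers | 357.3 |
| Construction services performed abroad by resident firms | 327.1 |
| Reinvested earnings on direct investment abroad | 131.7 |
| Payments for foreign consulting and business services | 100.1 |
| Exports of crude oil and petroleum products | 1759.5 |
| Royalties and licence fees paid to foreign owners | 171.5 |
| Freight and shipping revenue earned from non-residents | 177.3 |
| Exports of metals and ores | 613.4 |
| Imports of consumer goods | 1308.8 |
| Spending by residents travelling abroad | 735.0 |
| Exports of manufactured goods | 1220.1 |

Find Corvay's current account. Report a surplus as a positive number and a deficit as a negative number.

2405.1

Goods: 613.4 + 1220.1 + 1759.5 - 483.3 - 1308.8 = 1800.9
Services: 245.8 - 100.1 + 173.7 + 327.1 + 471.2 - 171.5 - 735.0 + 177.3 = 388.5
Primary income: 84.0 + 131.7 = 215.7
Current account = 1800.9 + 388.5 + 215.7 = 2405.1
(Excluded from the current account — capital account: acquisition of foreign patents and trademarks (non-produced assets) 46.4; financial account: new loans extended by domestic banks to foreign borrowers 357.3.)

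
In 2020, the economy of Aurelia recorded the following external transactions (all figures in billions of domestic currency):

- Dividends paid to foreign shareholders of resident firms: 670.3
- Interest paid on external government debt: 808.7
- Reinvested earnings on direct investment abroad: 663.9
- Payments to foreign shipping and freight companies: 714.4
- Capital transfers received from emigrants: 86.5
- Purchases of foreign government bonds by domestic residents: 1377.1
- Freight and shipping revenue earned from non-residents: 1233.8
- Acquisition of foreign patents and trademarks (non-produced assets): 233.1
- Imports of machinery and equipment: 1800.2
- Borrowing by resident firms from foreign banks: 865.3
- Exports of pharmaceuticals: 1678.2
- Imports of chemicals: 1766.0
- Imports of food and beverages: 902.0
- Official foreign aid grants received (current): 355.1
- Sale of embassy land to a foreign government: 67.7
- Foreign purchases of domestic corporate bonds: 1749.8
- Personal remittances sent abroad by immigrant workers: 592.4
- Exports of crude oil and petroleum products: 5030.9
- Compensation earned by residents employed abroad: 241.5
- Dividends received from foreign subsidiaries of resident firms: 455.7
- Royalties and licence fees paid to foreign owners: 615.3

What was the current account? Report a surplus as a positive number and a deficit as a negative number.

1789.8

Goods: -1766.0 - 902.0 + 1678.2 - 1800.2 + 5030.9 = 2240.9
Services: 1233.8 - 615.3 - 714.4 = -95.9
Primary income: -808.7 - 670.3 + 455.7 + 663.9 + 241.5 = -117.9
Secondary income: -592.4 + 355.1 = -237.3
Current account = 2240.9 + (-95.9) + (-117.9) + (-237.3) = 1789.8
(Excluded from the current account — capital account: capital transfers received from emigrants 86.5, acquisition of foreign patents and trademarks (non-produced assets) 233.1, sale of embassy land to a foreign government 67.7; financial account: purchases of foreign government bonds by domestic residents 1377.1, borrowing by resident firms from foreign banks 865.3, foreign purchases of domestic corporate bonds 1749.8.)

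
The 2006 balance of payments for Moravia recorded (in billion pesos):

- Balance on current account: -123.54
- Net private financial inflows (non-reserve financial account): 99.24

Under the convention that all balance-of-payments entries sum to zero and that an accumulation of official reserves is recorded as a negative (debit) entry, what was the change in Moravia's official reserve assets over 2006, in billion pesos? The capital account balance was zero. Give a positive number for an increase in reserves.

-24.30

Official reserve transactions balance = -((-123.54) + 99.24) = 24.30
An accumulation of reserves is recorded as a debit (negative entry), so the change in the stock of reserves is the negative of that balance.
Change in official reserves = -(24.30) = -24.30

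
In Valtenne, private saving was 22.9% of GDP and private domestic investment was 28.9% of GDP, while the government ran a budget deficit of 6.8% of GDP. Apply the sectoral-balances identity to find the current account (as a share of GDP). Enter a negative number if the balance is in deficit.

By the sectoral-balances identity, CA = (S_private - I) + (T - G).
Private balance = 22.9 - 28.9 = -6.0
Government balance (T - G) = -6.8
CA = -6.0 + (-6.8) = -12.8

-12.8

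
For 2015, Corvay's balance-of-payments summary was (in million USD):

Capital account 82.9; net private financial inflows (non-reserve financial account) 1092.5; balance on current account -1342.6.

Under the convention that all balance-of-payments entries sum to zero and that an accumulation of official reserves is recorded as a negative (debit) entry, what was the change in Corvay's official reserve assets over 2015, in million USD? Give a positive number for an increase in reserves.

-167.2

Official reserve transactions balance = -((-1342.6) + 82.9 + 1092.5) = 167.2
An accumulation of reserves is recorded as a debit (negative entry), so the change in the stock of reserves is the negative of that balance.
Change in official reserves = -(167.2) = -167.2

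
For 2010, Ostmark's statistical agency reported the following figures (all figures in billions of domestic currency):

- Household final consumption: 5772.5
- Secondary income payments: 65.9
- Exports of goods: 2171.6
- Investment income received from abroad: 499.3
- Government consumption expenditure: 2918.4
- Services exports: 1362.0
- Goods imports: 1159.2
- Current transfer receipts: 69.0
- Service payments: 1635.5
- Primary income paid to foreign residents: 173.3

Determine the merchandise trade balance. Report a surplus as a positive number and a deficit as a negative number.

Goods balance = 2171.6 - 1159.2 = 1012.4

1012.4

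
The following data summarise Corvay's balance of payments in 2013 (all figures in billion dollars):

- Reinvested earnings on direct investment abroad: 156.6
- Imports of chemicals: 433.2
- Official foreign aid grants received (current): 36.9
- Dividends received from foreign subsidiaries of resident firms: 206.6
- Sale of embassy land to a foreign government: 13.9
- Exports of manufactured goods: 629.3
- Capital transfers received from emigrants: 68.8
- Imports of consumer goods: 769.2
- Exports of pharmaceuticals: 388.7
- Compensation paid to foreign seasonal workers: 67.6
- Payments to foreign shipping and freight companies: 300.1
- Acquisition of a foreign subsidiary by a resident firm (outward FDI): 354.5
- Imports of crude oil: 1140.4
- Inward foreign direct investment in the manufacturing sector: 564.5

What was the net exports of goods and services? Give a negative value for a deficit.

-1624.9

Goods: 388.7 - 1140.4 - 769.2 + 629.3 - 433.2 = -1324.8
Services: -300.1
Trade balance = -1324.8 + (-300.1) = -1624.9
(Excluded from the trade balance — primary income: reinvested earnings on direct investment abroad 156.6, dividends received from foreign subsidiaries of resident firms 206.6, compensation paid to foreign seasonal workers 67.6; secondary income: official foreign aid grants received (current) 36.9; capital account: sale of embassy land to a foreign government 13.9, capital transfers received from emigrants 68.8; financial account: acquisition of a foreign subsidiary by a resident firm (outward FDI) 354.5, inward foreign direct investment in the manufacturing sector 564.5.)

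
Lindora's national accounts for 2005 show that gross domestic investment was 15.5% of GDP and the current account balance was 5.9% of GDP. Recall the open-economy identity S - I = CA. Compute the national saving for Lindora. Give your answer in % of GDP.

S - I = CA (net lending to the rest of the world).
S = I + CA = 15.5 + 5.9 = 21.4

21.4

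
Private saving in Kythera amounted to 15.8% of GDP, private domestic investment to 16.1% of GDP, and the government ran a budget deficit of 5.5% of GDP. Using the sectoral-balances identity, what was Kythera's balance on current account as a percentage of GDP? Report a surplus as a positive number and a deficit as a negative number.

By the sectoral-balances identity, CA = (S_private - I) + (T - G).
Private balance = 15.8 - 16.1 = -0.3
Government balance (T - G) = -5.5
CA = -0.3 + (-5.5) = -5.8

-5.8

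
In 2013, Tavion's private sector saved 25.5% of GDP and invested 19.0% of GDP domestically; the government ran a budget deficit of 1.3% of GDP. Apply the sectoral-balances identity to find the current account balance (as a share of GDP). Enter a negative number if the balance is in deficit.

5.2

By the sectoral-balances identity, CA = (S_private - I) + (T - G).
Private balance = 25.5 - 19.0 = 6.5
Government balance (T - G) = -1.3
CA = 6.5 + (-1.3) = 5.2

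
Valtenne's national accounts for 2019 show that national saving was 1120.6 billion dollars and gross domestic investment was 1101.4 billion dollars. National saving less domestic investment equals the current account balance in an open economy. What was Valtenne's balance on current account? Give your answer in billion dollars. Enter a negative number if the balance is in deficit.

CA = S - I = 1120.6 - 1101.4 = 19.2

19.2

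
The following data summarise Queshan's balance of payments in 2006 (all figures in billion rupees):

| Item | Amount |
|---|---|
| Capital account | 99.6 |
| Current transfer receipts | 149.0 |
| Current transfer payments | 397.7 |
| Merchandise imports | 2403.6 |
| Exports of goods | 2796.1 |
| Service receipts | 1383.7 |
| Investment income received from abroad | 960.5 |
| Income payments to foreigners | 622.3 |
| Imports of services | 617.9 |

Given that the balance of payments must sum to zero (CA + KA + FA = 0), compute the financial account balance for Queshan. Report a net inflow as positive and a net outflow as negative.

Goods balance = 2796.1 - 2403.6 = 392.5
Services balance = 1383.7 - 617.9 = 765.8
Trade balance (goods + services) = 392.5 + 765.8 = 1158.3
Net primary income = 960.5 - 622.3 = 338.2
Net secondary income = 149.0 - 397.7 = -248.7
Current account = 1158.3 + 338.2 + (-248.7) = 1247.8
Financial account = -(1247.8 + 99.6) = -1347.4

-1347.4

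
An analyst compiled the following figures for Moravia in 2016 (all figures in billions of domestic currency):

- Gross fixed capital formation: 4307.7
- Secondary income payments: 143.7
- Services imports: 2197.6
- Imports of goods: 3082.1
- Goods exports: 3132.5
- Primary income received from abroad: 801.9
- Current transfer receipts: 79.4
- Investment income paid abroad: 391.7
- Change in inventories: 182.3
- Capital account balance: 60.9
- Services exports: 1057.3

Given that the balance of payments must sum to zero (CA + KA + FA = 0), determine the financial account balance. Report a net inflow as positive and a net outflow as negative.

683.1

Goods balance = 3132.5 - 3082.1 = 50.4
Services balance = 1057.3 - 2197.6 = -1140.3
Trade balance (goods + services) = 50.4 + (-1140.3) = -1089.9
Net primary income = 801.9 - 391.7 = 410.2
Net secondary income = 79.4 - 143.7 = -64.3
Current account = -1089.9 + 410.2 + (-64.3) = -744.0
Financial account = -(-744.0 + 60.9) = 683.1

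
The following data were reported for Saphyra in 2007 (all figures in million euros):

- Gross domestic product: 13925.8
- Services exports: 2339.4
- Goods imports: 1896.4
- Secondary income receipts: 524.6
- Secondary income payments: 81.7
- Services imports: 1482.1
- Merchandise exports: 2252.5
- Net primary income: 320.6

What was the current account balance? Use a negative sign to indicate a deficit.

Goods balance = 2252.5 - 1896.4 = 356.1
Services balance = 2339.4 - 1482.1 = 857.3
Trade balance (goods + services) = 356.1 + 857.3 = 1213.4
Net primary income = 320.6
Net secondary income = 524.6 - 81.7 = 442.9
Current account = 1213.4 + 320.6 + 442.9 = 1976.9

1976.9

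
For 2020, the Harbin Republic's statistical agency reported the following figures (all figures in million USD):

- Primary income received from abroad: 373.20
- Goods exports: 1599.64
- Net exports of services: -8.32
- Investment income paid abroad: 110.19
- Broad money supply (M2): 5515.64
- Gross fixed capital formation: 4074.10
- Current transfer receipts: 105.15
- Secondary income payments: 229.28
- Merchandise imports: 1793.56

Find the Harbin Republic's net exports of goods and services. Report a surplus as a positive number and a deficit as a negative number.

Goods balance = 1599.64 - 1793.56 = -193.92
Services balance = -8.32
Trade balance (goods + services) = -193.92 + (-8.32) = -202.24

-202.24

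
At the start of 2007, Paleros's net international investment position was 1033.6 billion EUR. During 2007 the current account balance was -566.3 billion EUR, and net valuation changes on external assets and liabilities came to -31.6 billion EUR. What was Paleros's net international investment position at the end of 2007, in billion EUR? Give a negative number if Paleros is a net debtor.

435.7

Change in NIIP = current account + net valuation change = -566.3 + (-31.6) = -597.9
End-of-year NIIP = 1033.6 + (-597.9) = 435.7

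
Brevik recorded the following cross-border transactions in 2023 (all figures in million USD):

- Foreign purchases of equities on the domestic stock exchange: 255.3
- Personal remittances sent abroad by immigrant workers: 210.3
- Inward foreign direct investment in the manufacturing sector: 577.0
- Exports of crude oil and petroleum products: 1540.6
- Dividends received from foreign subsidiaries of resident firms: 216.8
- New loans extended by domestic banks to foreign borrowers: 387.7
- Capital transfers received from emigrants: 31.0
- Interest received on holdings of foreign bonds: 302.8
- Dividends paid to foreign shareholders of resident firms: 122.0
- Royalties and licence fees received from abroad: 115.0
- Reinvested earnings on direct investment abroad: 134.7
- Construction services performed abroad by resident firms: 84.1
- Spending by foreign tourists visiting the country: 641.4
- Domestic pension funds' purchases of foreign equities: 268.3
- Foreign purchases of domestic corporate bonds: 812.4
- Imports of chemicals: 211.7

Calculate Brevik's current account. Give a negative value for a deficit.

2491.4

Goods: 1540.6 - 211.7 = 1328.9
Services: 84.1 + 115.0 + 641.4 = 840.5
Primary income: -122.0 + 134.7 + 216.8 + 302.8 = 532.3
Secondary income: -210.3
Current account = 1328.9 + 840.5 + 532.3 + (-210.3) = 2491.4
(Excluded from the current account — financial account: foreign purchases of equities on the domestic stock exchange 255.3, inward foreign direct investment in the manufacturing sector 577.0, new loans extended by domestic banks to foreign borrowers 387.7, domestic pension funds' purchases of foreign equities 268.3, foreign purchases of domestic corporate bonds 812.4; capital account: capital transfers received from emigrants 31.0.)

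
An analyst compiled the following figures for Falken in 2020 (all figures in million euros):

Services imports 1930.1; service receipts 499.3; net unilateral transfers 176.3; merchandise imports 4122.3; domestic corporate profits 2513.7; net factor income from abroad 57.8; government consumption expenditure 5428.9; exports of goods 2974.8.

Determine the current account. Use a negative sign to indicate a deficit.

Goods balance = 2974.8 - 4122.3 = -1147.5
Services balance = 499.3 - 1930.1 = -1430.8
Trade balance (goods + services) = -1147.5 + (-1430.8) = -2578.3
Net primary income = 57.8
Net secondary income = 176.3
Current account = -2578.3 + 57.8 + 176.3 = -2344.2

-2344.2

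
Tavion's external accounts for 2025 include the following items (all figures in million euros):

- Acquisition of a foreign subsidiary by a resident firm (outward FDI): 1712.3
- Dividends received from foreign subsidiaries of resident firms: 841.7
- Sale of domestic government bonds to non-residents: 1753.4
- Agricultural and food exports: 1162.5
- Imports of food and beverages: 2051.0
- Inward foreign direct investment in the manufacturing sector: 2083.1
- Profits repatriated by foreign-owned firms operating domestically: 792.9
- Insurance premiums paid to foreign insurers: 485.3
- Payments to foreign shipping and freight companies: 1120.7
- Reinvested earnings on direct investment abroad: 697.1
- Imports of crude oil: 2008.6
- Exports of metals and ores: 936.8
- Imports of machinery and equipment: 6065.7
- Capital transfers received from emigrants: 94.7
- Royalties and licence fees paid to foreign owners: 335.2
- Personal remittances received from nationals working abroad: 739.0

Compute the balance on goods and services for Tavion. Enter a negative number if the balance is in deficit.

-9967.2

Goods: -6065.7 - 2008.6 + 936.8 + 1162.5 - 2051.0 = -8026.0
Services: -335.2 - 485.3 - 1120.7 = -1941.2
Trade balance = -8026.0 + (-1941.2) = -9967.2
(Excluded from the trade balance — financial account: acquisition of a foreign subsidiary by a resident firm (outward FDI) 1712.3, sale of domestic government bonds to non-residents 1753.4, inward foreign direct investment in the manufacturing sector 2083.1; primary income: dividends received from foreign subsidiaries of resident firms 841.7, profits repatriated by foreign-owned firms operating domestically 792.9, reinvested earnings on direct investment abroad 697.1; capital account: capital transfers received from emigrants 94.7; secondary income: personal remittances received from nationals working abroad 739.0.)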